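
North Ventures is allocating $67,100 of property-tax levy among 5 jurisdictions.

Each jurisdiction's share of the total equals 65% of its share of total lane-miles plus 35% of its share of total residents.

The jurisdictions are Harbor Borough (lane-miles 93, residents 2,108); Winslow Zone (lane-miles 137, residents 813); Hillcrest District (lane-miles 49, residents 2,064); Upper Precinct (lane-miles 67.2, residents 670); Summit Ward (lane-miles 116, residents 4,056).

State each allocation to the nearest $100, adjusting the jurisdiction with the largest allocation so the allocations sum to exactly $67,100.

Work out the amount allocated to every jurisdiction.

Harbor Borough: $13,900 | Winslow Zone: $14,900 | Hillcrest District: $9,600 | Upper Precinct: $8,000 | Summit Ward: $20,700

Lane-miles total 462.2; residents total 9,711.
Composite weights (65% lane-miles + 35% residents): Harbor Borough 0.2068; Winslow Zone 0.2220; Hillcrest District 0.1433; Upper Precinct 0.1187; Summit Ward 0.3093.
Pro-rata amounts: Harbor Borough 13,873.81; Winslow Zone 14,894.01; Hillcrest District 9,615.39; Upper Precinct 7,961.58; Summit Ward 20,755.21.
At nearest $100: Harbor Borough $13,900; Winslow Zone $14,900; Hillcrest District $9,600; Upper Precinct $8,000; Summit Ward $20,800. Sum = $67,200.
Difference $67,100 − $67,200 = −$100 applied to largest allocation (Summit Ward): Summit Ward becomes $20,700.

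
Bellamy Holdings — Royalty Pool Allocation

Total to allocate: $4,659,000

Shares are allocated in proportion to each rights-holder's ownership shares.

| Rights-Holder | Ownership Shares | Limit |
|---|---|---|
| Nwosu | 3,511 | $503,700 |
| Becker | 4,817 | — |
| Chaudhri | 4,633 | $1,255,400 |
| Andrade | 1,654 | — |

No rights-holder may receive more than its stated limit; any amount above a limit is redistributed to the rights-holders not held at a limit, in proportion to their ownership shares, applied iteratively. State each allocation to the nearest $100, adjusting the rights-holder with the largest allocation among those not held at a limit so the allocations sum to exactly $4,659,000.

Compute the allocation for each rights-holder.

Nwosu: $503,700 | Becker: $2,158,700 | Chaudhri: $1,255,400 | Andrade: $741,200

Combined ownership shares = 14,615.
Pro-rata shares before constraints: Nwosu 1,119,243.86; Becker 1,535,573.25; Chaudhri 1,476,917.35; Andrade 527,265.55.
Held at cap: Nwosu ($503,700), Chaudhri ($1,255,400); remaining pool $2,899,900 reallocated over remaining ownership shares 6,471.
Remaining shares: Becker 2,158,680.00 → $2,158,700; Andrade 741,220.00 → $741,200.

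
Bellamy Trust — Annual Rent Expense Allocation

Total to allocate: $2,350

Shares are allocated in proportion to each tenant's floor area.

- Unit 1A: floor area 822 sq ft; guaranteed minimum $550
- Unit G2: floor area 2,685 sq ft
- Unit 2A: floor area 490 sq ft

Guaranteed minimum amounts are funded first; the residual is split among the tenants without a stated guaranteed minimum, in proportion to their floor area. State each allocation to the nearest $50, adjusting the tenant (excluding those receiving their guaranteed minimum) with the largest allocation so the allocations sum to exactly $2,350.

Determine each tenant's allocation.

Unit 1A: $550; Unit G2: $1,500; Unit 2A: $300

Guaranteed amounts: Unit 1A $550. Residual $1,800.
Residual split over remaining floor area 3,175: Unit G2 1,522.20 → $1,500; Unit 2A 277.80 → $300.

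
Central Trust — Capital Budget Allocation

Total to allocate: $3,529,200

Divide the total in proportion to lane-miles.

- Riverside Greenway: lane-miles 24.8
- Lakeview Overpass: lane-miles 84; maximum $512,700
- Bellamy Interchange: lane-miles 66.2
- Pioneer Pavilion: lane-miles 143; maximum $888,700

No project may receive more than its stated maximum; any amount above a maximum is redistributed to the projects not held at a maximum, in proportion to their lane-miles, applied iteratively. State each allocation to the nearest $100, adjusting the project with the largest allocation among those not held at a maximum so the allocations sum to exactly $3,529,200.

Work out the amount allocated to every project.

Riverside Greenway: $579,900; Lakeview Overpass: $512,700; Bellamy Interchange: $1,547,900; Pioneer Pavilion: $888,700

Total lane-miles = 318.
Unconstrained shares: Riverside Greenway 275,233.21; Lakeview Overpass 932,241.51; Bellamy Interchange 734,695.09; Pioneer Pavilion 1,587,030.19.
Cap binds for Lakeview Overpass ($512,700), Pioneer Pavilion ($888,700); remaining pool $2,127,800 reallocated over remaining lane-miles 91.
Remaining shares: Riverside Greenway 579,883.96 → $579,900; Bellamy Interchange 1,547,916.04 → $1,547,900.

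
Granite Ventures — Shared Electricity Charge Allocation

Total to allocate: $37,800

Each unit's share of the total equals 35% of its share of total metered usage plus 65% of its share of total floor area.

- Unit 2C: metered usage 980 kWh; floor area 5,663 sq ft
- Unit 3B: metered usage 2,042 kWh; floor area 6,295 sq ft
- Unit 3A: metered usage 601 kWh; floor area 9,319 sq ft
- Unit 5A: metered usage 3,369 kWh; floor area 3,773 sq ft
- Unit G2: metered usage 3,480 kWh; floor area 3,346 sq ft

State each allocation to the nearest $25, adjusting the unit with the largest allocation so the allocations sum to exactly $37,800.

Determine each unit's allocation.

Totals — metered usage 10,472, floor area 28,396.
Blended shares (35% metered usage + 65% floor area): Unit 2C 0.1624; Unit 3B 0.2123; Unit 3A 0.2334; Unit 5A 0.1990; Unit G2 0.1929.
Proportional shares: Unit 2C 6,138.08; Unit 3B 8,026.63; Unit 3A 8,822.67; Unit 5A 7,520.93; Unit G2 7,291.69.
At nearest $25: Unit 2C $6,150; Unit 3B $8,025; Unit 3A $8,825; Unit 5A $7,525; Unit G2 $7,300. Sum = $37,825.
Difference $37,800 − $37,825 = −$25 applied to largest allocation (Unit 3A): Unit 3A becomes $8,800.

Unit 2C: $6,150 | Unit 3B: $8,025 | Unit 3A: $8,800 | Unit 5A: $7,525 | Unit G2: $7,300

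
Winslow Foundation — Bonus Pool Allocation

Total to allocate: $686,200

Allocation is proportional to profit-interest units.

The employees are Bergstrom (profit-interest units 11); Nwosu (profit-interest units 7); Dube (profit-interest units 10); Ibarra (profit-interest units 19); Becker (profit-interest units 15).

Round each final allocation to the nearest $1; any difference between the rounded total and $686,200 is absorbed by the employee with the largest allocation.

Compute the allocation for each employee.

Profit-interest units total: 62.
Pro-rata amounts: Bergstrom 11/62 × $686,200 = 121,745.16; Nwosu 7/62 × $686,200 = 77,474.19; Dube 10/62 × $686,200 = 110,677.42; Ibarra 19/62 × $686,200 = 210,287.10; Becker 15/62 × $686,200 = 166,016.13.
After rounding ($1): Bergstrom $121,745; Nwosu $77,474; Dube $110,677; Ibarra $210,287; Becker $166,016. Sum = $686,199.
Difference $686,200 − $686,199 = +$1 applied to largest allocation (Ibarra): Ibarra becomes $210,288.

Bergstrom: $121,745 · Nwosu: $77,474 · Dube: $110,677 · Ibarra: $210,288 · Becker: $166,016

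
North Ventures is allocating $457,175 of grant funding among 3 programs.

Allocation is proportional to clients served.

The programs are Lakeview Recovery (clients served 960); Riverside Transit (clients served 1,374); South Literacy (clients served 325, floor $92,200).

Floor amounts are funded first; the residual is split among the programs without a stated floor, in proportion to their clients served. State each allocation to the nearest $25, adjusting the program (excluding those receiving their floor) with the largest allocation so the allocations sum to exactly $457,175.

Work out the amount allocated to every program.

Fund the minimums — South Literacy $92,200. Balance $364,975.
Balance split over remaining clients served 2,334: Lakeview Recovery 150,118.25 → $150,125; Riverside Transit 214,856.75 → $214,850.

Lakeview Recovery: $150,125 | Riverside Transit: $214,850 | South Literacy: $92,200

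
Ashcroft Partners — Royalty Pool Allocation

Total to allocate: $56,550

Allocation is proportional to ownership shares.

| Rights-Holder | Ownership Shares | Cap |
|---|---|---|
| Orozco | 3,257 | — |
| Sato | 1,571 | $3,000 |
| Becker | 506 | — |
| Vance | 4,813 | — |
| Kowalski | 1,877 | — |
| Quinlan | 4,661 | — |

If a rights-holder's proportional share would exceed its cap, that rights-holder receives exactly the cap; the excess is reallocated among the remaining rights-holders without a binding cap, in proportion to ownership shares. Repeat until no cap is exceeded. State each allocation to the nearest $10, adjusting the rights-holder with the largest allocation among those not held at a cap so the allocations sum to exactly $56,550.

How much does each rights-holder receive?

Combined ownership shares = 16,685.
Proportional shares (ignoring caps): Orozco 11,038.86; Sato 5,324.55; Becker 1,714.97; Vance 16,312.57; Kowalski 6,361.66; Quinlan 15,797.40.
Capped: Sato ($3,000); balance $53,550 reallocated over remaining ownership shares 15,114.
Shares after redistribution: Orozco 11,539.79 → $11,540; Becker 1,792.79 → $1,790; Vance 17,052.81 → $17,050; Kowalski 6,650.35 → $6,650; Quinlan 16,514.26 → $16,510.
Rounding difference +$10 applied to Vance → $17,060.

Orozco: $11,540; Sato: $3,000; Becker: $1,790; Vance: $17,060; Kowalski: $6,650; Quinlan: $16,510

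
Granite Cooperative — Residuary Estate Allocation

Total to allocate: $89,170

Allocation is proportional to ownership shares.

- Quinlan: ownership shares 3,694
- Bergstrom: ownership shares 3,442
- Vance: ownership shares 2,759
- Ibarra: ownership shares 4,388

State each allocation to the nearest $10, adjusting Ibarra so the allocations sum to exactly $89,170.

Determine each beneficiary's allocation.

Quinlan: $23,060 · Bergstrom: $21,490 · Vance: $17,220 · Ibarra: $27,400

Total ownership shares = 14,283.
Unrounded shares: Quinlan 3,694/14,283 × $89,170 = 23,061.96; Bergstrom 3,442/14,283 × $89,170 = 21,488.70; Vance 2,759/14,283 × $89,170 = 17,224.67; Ibarra 4,388/14,283 × $89,170 = 27,394.66.
After rounding ($10): Quinlan $23,060; Bergstrom $21,490; Vance $17,220; Ibarra $27,390. Sum = $89,160.
Difference $89,170 − $89,160 = +$10 applied to Ibarra: Ibarra becomes $27,400.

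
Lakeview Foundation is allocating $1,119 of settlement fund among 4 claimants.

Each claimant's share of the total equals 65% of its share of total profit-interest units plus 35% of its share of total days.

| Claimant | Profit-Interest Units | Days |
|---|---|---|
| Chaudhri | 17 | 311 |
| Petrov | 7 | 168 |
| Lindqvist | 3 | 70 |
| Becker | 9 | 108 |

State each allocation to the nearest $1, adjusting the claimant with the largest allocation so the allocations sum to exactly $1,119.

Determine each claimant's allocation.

Totals — profit-interest units 36, days 657.
Composite weights (65% profit-interest units + 35% days): Chaudhri 0.4726; Petrov 0.2159; Lindqvist 0.0915; Becker 0.2200.
Unrounded shares: Chaudhri 528.86; Petrov 241.58; Lindqvist 102.34; Becker 246.22.
At nearest $1: Chaudhri $529; Petrov $242; Lindqvist $102; Becker $246. Sum = $1,119.
Sum already equals the total — no adjustment.

Chaudhri: $529 · Petrov: $242 · Lindqvist: $102 · Becker: $246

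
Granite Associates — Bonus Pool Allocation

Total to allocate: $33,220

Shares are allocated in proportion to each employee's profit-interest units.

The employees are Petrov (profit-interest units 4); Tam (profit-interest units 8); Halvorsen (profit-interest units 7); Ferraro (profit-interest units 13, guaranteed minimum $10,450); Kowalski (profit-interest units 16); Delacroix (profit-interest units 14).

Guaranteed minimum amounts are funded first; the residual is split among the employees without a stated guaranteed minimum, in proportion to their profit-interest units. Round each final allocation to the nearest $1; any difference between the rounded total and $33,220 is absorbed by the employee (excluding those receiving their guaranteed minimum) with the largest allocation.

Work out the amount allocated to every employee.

Petrov: $1,859 | Tam: $3,718 | Halvorsen: $3,253 | Ferraro: $10,450 | Kowalski: $7,434 | Delacroix: $6,506

Fund the minimums — Ferraro $10,450. Balance $22,770.
Balance split over remaining profit-interest units 49: Petrov 1,858.78 → $1,859; Tam 3,717.55 → $3,718; Halvorsen 3,252.86 → $3,253; Kowalski 7,435.10 → $7,435; Delacroix 6,505.71 → $6,506.
Rounding difference −$1 applied to Kowalski → $7,434.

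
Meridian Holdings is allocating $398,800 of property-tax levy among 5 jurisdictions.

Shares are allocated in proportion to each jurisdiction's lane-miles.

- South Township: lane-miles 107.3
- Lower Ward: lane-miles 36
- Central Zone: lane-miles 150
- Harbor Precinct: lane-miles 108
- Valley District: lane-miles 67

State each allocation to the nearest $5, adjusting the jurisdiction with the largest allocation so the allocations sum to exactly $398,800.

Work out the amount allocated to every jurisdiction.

South Township: $91,375 · Lower Ward: $30,655 · Central Zone: $127,745 · Harbor Precinct: $91,970 · Valley District: $57,055

Sum of lane-miles: 468.3.
Unrounded shares: South Township 107.3/468.3 × $398,800 = 91,375.70; Lower Ward 36/468.3 × $398,800 = 30,657.27; Central Zone 150/468.3 × $398,800 = 127,738.63; Harbor Precinct 108/468.3 × $398,800 = 91,971.81; Valley District 67/468.3 × $398,800 = 57,056.59.
At nearest $5: South Township $91,375; Lower Ward $30,655; Central Zone $127,740; Harbor Precinct $91,970; Valley District $57,055. Sum = $398,795.
Difference $398,800 − $398,795 = +$5 applied to largest allocation (Central Zone): Central Zone becomes $127,745.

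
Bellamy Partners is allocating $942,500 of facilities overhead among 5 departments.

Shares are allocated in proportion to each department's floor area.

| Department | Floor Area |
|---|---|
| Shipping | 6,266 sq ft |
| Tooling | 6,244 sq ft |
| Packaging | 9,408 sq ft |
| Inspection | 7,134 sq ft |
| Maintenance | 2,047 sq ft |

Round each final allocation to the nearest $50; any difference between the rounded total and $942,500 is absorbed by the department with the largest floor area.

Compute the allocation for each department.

Shipping: $189,900 | Tooling: $189,250 | Packaging: $285,100 | Inspection: $216,200 | Maintenance: $62,050

Sum of floor area: 6,266 + 6,244 + 9,408 + 7,134 + 2,047 = 31,099.
Unrounded shares: Shipping 189,900.16; Tooling 189,233.42; Packaging 285,122.99; Inspection 216,206.15; Maintenance 62,037.28.
After rounding ($50): Shipping $189,900; Tooling $189,250; Packaging $285,100; Inspection $216,200; Maintenance $62,050. Sum = $942,500.
Sum already equals the total — no adjustment.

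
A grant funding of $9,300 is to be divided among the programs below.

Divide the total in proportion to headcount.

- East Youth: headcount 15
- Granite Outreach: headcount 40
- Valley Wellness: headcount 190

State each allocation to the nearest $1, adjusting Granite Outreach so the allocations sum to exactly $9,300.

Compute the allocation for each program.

East Youth: $569; Granite Outreach: $1,519; Valley Wellness: $7,212

Sum of headcount: 245.
Proportional shares: East Youth 15/245 × $9,300 = 569.39; Granite Outreach 40/245 × $9,300 = 1,518.37; Valley Wellness 190/245 × $9,300 = 7,212.24.
At nearest $1: East Youth $569; Granite Outreach $1,518; Valley Wellness $7,212. Sum = $9,299.
Difference $9,300 − $9,299 = +$1 applied to Granite Outreach: Granite Outreach becomes $1,519.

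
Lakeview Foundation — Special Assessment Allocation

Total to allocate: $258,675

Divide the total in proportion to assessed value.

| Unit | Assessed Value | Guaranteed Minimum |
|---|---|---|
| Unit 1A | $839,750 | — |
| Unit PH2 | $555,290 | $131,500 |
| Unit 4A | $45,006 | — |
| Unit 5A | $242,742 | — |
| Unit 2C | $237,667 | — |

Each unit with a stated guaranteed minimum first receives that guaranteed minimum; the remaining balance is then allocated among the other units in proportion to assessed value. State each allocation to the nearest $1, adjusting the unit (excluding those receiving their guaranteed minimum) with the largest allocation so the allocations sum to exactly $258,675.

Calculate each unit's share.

Unit 1A: $78,229 | Unit PH2: $131,500 | Unit 4A: $4,193 | Unit 5A: $22,613 | Unit 2C: $22,140

Guaranteed amounts: Unit PH2 $131,500. Residual $127,175.
Residual split over remaining assessed value 1,365,165: Unit 1A 78,228.79 → $78,229; Unit 4A 4,192.63 → $4,193; Unit 5A 22,613.17 → $22,613; Unit 2C 22,140.40 → $22,140.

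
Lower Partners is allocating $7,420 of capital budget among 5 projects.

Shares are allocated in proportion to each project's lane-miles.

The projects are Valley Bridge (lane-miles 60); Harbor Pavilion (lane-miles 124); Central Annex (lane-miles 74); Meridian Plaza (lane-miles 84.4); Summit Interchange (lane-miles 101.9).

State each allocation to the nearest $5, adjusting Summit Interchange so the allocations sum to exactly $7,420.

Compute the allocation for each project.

Valley Bridge: $1,000 · Harbor Pavilion: $2,070 · Central Annex: $1,235 · Meridian Plaza: $1,410 · Summit Interchange: $1,705

Sum of lane-miles: 444.3.
Pro-rata amounts: Valley Bridge 60/444.3 × $7,420 = 1,002.03; Harbor Pavilion 124/444.3 × $7,420 = 2,070.85; Central Annex 74/444.3 × $7,420 = 1,235.83; Meridian Plaza 84.4/444.3 × $7,420 = 1,409.52; Summit Interchange 101.9/444.3 × $7,420 = 1,701.77.
After rounding ($5): Valley Bridge $1,000; Harbor Pavilion $2,070; Central Annex $1,235; Meridian Plaza $1,410; Summit Interchange $1,700. Sum = $7,415.
Difference $7,420 − $7,415 = +$5 applied to Summit Interchange: Summit Interchange becomes $1,705.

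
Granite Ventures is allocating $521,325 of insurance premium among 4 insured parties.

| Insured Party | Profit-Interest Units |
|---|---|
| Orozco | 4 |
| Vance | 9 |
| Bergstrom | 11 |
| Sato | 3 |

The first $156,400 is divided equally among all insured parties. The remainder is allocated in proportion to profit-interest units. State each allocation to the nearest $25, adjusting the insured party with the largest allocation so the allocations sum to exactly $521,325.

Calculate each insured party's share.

Orozco: $93,175 | Vance: $160,750 | Bergstrom: $187,750 | Sato: $79,650

$156,400 shared equally gives $39,100 per insured party.
Remainder $364,925 by profit-interest units (total 27): Orozco 54,062.96 → $54,075; Vance 121,641.67 → $121,650; Bergstrom 148,673.15 → $148,675; Sato 40,547.22 → $40,550.
Rounding difference −$25 on remainder applied to Bergstrom.
Totals: Orozco $39,100 + $54,075 = $93,175; Vance $39,100 + $121,650 = $160,750; Bergstrom $39,100 + $148,650 = $187,750; Sato $39,100 + $40,550 = $79,650.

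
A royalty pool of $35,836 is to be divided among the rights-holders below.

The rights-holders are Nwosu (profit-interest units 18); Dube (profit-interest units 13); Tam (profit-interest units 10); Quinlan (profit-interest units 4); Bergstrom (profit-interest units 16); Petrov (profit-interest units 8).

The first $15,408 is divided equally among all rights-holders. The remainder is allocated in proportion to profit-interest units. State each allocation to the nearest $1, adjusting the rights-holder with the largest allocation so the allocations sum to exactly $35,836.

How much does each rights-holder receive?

First tranche $15,408 split equally: $2,568 each.
Remainder $20,428 by profit-interest units (total 69): Nwosu 5,329.04 → $5,329; Dube 3,848.75 → $3,849; Tam 2,960.58 → $2,961; Quinlan 1,184.23 → $1,184; Bergstrom 4,736.93 → $4,737; Petrov 2,368.46 → $2,368.
Totals: Nwosu $2,568 + $5,329 = $7,897; Dube $2,568 + $3,849 = $6,417; Tam $2,568 + $2,961 = $5,529; Quinlan $2,568 + $1,184 = $3,752; Bergstrom $2,568 + $4,737 = $7,305; Petrov $2,568 + $2,368 = $4,936.

Nwosu: $7,897 · Dube: $6,417 · Tam: $5,529 · Quinlan: $3,752 · Bergstrom: $7,305 · Petrov: $4,936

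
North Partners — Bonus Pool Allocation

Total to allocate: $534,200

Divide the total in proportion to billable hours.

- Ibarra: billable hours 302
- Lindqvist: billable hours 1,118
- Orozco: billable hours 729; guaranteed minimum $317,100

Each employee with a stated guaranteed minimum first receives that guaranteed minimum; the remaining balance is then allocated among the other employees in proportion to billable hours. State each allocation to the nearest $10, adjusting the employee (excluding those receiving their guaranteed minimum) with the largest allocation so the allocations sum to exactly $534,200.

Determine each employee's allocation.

Minimums first: Orozco $317,100. Remaining pool $217,100.
Remaining pool split over remaining billable hours 1,420: Ibarra 46,171.97 → $46,170; Lindqvist 170,928.03 → $170,930.

Ibarra: $46,170; Lindqvist: $170,930; Orozco: $317,100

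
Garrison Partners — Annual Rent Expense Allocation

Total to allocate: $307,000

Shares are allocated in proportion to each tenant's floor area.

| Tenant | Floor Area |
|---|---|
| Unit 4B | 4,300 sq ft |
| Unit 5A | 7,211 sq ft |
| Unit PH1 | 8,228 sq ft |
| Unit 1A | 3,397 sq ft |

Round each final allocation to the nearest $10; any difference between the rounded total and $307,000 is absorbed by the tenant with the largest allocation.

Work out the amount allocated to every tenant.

Unit 4B: $57,060 | Unit 5A: $95,690 | Unit PH1: $109,170 | Unit 1A: $45,080

Total floor area = 23,136.
Raw shares: Unit 4B 4,300/23,136 × $307,000 = 57,058.26; Unit 5A 7,211/23,136 × $307,000 = 95,685.38; Unit PH1 8,228/23,136 × $307,000 = 109,180.33; Unit 1A 3,397/23,136 × $307,000 = 45,076.03.
Rounded to nearest $10: Unit 4B $57,060; Unit 5A $95,690; Unit PH1 $109,180; Unit 1A $45,080. Sum = $307,010.
Difference $307,000 − $307,010 = −$10 applied to largest allocation (Unit PH1): Unit PH1 becomes $109,170.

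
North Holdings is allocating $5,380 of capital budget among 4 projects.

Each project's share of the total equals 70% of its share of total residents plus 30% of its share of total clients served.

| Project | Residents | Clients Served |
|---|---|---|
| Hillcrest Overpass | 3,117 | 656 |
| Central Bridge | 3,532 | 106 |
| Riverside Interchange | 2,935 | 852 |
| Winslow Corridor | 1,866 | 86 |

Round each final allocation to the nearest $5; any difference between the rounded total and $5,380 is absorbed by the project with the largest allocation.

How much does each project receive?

Hillcrest Overpass: $1,650 | Central Bridge: $1,260 | Riverside Interchange: $1,775 | Winslow Corridor: $695

Residents total 11,450; clients served total 1,700.
Blended shares (70% residents + 30% clients served): Hillcrest Overpass 0.3063; Central Bridge 0.2346; Riverside Interchange 0.3298; Winslow Corridor 0.1293.
Raw shares: Hillcrest Overpass 1,648.02; Central Bridge 1,262.34; Riverside Interchange 1,774.24; Winslow Corridor 695.39.
Rounded to nearest $5: Hillcrest Overpass $1,650; Central Bridge $1,260; Riverside Interchange $1,775; Winslow Corridor $695. Sum = $5,380.
Sum already equals the total — no adjustment.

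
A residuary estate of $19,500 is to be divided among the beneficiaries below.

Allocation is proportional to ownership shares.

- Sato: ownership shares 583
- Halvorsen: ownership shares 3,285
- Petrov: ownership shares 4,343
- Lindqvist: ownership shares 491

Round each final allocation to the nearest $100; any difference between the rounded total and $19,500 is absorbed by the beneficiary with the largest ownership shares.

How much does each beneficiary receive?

Total ownership shares = 583 + 3,285 + 4,343 + 491 = 8,702.
Raw shares: Sato 1,306.42; Halvorsen 7,361.24; Petrov 9,732.07; Lindqvist 1,100.26.
After rounding ($100): Sato $1,300; Halvorsen $7,400; Petrov $9,700; Lindqvist $1,100. Sum = $19,500.
Sum already equals the total — no adjustment.

Sato: $1,300; Halvorsen: $7,400; Petrov: $9,700; Lindqvist: $1,100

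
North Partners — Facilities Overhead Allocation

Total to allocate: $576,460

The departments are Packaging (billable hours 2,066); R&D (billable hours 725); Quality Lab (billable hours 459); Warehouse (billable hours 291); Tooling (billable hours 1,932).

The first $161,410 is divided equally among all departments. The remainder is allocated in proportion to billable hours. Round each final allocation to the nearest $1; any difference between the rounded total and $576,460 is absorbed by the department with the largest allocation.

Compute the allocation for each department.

$161,410 shared equally gives $32,282 per department.
Remainder $415,050 by billable hours (total 5,473): Packaging 156,677.01 → $156,677; R&D 54,981.04 → $54,981; Quality Lab 34,808.69 → $34,809; Warehouse 22,068.25 → $22,068; Tooling 146,515.00 → $146,515.
Totals: Packaging $32,282 + $156,677 = $188,959; R&D $32,282 + $54,981 = $87,263; Quality Lab $32,282 + $34,809 = $67,091; Warehouse $32,282 + $22,068 = $54,350; Tooling $32,282 + $146,515 = $178,797.

Packaging: $188,959; R&D: $87,263; Quality Lab: $67,091; Warehouse: $54,350; Tooling: $178,797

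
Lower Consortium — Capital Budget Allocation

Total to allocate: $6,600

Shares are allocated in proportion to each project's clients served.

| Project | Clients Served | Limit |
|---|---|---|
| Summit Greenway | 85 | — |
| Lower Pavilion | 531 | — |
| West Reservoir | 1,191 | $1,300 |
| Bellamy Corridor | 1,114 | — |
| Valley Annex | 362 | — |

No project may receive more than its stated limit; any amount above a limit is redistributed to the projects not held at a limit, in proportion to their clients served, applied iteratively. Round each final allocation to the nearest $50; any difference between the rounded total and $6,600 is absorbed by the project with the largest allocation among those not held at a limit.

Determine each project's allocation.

Summit Greenway: $200 · Lower Pavilion: $1,350 · West Reservoir: $1,300 · Bellamy Corridor: $2,850 · Valley Annex: $900

Total clients served = 3,283.
Pro-rata shares before constraints: Summit Greenway 170.88; Lower Pavilion 1,067.50; West Reservoir 2,394.33; Bellamy Corridor 2,239.54; Valley Annex 727.75.
Capped: West Reservoir ($1,300); remaining pool $5,300 reallocated over remaining clients served 2,092.
Shares after redistribution: Summit Greenway 215.34 → $200; Lower Pavilion 1,345.27 → $1,350; Bellamy Corridor 2,822.28 → $2,800; Valley Annex 917.11 → $900.
Rounding difference +$50 applied to Bellamy Corridor → $2,850.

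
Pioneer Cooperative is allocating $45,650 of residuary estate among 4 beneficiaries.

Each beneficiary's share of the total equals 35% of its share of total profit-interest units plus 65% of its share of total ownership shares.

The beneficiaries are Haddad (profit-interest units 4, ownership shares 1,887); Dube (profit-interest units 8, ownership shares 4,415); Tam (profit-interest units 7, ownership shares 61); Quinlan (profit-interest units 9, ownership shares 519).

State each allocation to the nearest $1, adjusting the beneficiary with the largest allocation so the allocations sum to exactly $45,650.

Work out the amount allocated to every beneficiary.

Totals — profit-interest units 28, ownership shares 6,882.
Combined weights (35% profit-interest units + 65% ownership shares): Haddad 0.2282; Dube 0.5170; Tam 0.0933; Quinlan 0.1615.
Raw shares: Haddad 10,418.51; Dube 23,600.76; Tam 4,257.38; Quinlan 7,373.35.
After rounding ($1): Haddad $10,419; Dube $23,601; Tam $4,257; Quinlan $7,373. Sum = $45,650.
Sum already equals the total — no adjustment.

Haddad: $10,419 · Dube: $23,601 · Tam: $4,257 · Quinlan: $7,373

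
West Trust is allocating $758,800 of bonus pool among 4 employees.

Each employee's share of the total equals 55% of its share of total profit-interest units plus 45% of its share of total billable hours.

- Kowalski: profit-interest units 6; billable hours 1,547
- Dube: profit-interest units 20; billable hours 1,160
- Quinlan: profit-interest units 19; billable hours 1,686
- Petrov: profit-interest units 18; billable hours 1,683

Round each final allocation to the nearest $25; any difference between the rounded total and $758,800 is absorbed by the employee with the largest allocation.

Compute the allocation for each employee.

Totals — profit-interest units 63, billable hours 6,076.
Combined weights (55% profit-interest units + 45% billable hours): Kowalski 0.1670; Dube 0.2605; Quinlan 0.2907; Petrov 0.2818.
Raw shares: Kowalski 126,685.22; Dube 197,678.75; Quinlan 220,614.54; Petrov 213,821.50.
At nearest $25: Kowalski $126,675; Dube $197,675; Quinlan $220,625; Petrov $213,825. Sum = $758,800.
Sum already equals the total — no adjustment.

Kowalski: $126,675 | Dube: $197,675 | Quinlan: $220,625 | Petrov: $213,825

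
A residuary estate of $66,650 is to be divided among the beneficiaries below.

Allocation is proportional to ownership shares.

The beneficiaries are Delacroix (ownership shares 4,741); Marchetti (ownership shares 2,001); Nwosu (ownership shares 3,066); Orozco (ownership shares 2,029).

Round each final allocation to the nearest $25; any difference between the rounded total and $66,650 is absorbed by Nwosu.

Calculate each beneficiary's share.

Delacroix: $26,700 | Marchetti: $11,275 | Nwosu: $17,250 | Orozco: $11,425

Sum of ownership shares: 11,837.
Raw shares: Delacroix 4,741/11,837 × $66,650 = 26,694.91; Marchetti 2,001/11,837 × $66,650 = 11,266.93; Nwosu 3,066/11,837 × $66,650 = 17,263.57; Orozco 2,029/11,837 × $66,650 = 11,424.59.
Rounded to nearest $25: Delacroix $26,700; Marchetti $11,275; Nwosu $17,275; Orozco $11,425. Sum = $66,675.
Difference $66,650 − $66,675 = −$25 applied to Nwosu: Nwosu becomes $17,250.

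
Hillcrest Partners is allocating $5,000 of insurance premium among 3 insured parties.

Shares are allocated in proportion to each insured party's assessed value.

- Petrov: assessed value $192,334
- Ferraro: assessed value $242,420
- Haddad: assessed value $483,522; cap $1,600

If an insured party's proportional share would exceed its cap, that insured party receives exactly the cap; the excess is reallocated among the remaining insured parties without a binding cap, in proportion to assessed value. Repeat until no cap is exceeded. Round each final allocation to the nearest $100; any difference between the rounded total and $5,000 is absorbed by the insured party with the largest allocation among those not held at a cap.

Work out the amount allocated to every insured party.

Petrov: $1,500 | Ferraro: $1,900 | Haddad: $1,600

Combined assessed value = 918,276.
Unconstrained shares: Petrov 1,047.26; Ferraro 1,319.97; Haddad 2,632.77.
Capped: Haddad ($1,600); balance $3,400 reallocated over remaining assessed value 434,754.
Shares after redistribution: Petrov 1,504.15 → $1,500; Ferraro 1,895.85 → $1,900.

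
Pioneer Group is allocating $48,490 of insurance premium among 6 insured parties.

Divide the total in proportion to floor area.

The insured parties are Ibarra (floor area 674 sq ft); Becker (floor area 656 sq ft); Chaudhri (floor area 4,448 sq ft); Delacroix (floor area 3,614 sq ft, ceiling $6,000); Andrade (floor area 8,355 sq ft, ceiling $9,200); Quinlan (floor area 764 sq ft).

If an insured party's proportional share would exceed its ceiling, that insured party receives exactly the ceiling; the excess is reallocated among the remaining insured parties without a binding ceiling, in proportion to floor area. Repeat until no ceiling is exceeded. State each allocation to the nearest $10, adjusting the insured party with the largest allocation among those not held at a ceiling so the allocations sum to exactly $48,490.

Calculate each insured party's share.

Total floor area = 18,511.
Pro-rata shares before constraints: Ibarra 1,765.56; Becker 1,718.41; Chaudhri 11,651.64; Delacroix 9,466.96; Andrade 21,886.12; Quinlan 2,001.32.
Cap binds for Delacroix ($6,000), Andrade ($9,200); residual $33,290 reallocated over remaining floor area 6,542.
Remaining shares: Ibarra 3,429.76 → $3,430; Becker 3,338.16 → $3,340; Chaudhri 22,634.35 → $22,630; Quinlan 3,887.73 → $3,890.

Ibarra: $3,430; Becker: $3,340; Chaudhri: $22,630; Delacroix: $6,000; Andrade: $9,200; Quinlan: $3,890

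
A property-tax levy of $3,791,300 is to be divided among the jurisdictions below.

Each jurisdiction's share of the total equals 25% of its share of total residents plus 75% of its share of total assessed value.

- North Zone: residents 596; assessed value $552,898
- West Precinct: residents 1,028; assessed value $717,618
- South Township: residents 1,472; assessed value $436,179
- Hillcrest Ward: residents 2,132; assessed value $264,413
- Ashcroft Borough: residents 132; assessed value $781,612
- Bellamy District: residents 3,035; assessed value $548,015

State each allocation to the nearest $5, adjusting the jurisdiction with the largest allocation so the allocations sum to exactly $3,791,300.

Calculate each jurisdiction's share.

Totals — residents 8,395, assessed value 3,300,735.
Composite weights (25% residents + 75% assessed value): North Zone 0.1434; West Precinct 0.1937; South Township 0.1429; Hillcrest Ward 0.1236; Ashcroft Borough 0.1815; Bellamy District 0.2149.
Raw shares: North Zone 543,594.00; West Precinct 734,269.19; South Township 541,947.88; Hillcrest Ward 468,493.42; Ashcroft Borough 688,236.38; Bellamy District 814,759.12.
Rounded to nearest $5: North Zone $543,595; West Precinct $734,270; South Township $541,950; Hillcrest Ward $468,495; Ashcroft Borough $688,235; Bellamy District $814,760. Sum = $3,791,305.
Difference $3,791,300 − $3,791,305 = −$5 applied to largest allocation (Bellamy District): Bellamy District becomes $814,755.

North Zone: $543,595; West Precinct: $734,270; South Township: $541,950; Hillcrest Ward: $468,495; Ashcroft Borough: $688,235; Bellamy District: $814,755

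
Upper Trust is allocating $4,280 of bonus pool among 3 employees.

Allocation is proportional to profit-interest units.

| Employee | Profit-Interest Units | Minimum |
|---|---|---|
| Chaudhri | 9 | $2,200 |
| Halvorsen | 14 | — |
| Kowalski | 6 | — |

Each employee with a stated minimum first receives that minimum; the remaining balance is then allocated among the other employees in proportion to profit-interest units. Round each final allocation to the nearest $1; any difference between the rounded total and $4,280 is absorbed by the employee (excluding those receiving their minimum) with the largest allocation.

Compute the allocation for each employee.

Chaudhri: $2,200 | Halvorsen: $1,456 | Kowalski: $624

Minimums first: Chaudhri $2,200. Balance $2,080.
Balance split over remaining profit-interest units 20: Halvorsen 1,456.00 → $1,456; Kowalski 624.00 → $624.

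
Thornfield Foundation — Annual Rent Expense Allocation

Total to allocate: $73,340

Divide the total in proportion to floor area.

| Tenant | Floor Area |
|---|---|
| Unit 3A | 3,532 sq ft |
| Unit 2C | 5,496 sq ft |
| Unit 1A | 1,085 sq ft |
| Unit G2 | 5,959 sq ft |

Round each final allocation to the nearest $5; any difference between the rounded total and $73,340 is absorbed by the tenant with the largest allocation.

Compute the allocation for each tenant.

Unit 3A: $16,115 · Unit 2C: $25,080 · Unit 1A: $4,950 · Unit G2: $27,195

Sum of floor area: 16,072.
Raw shares: Unit 3A 3,532/16,072 × $73,340 = 16,117.28; Unit 2C 5,496/16,072 × $73,340 = 25,079.43; Unit 1A 1,085/16,072 × $73,340 = 4,951.09; Unit G2 5,959/16,072 × $73,340 = 27,192.20.
After rounding ($5): Unit 3A $16,115; Unit 2C $25,080; Unit 1A $4,950; Unit G2 $27,190. Sum = $73,335.
Difference $73,340 − $73,335 = +$5 applied to largest allocation (Unit G2): Unit G2 becomes $27,195.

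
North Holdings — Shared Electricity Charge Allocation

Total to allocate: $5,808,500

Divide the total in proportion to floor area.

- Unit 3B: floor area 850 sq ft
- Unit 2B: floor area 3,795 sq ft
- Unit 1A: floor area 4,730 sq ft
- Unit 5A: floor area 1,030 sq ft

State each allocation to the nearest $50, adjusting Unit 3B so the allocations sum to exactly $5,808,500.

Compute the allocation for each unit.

Combined floor area = 10,405.
Raw shares: Unit 3B 850/10,405 × $5,808,500 = 474,505.05; Unit 2B 3,795/10,405 × $5,808,500 = 2,118,525.47; Unit 1A 4,730/10,405 × $5,808,500 = 2,640,481.02; Unit 5A 1,030/10,405 × $5,808,500 = 574,988.47.
Rounded to nearest $50: Unit 3B $474,500; Unit 2B $2,118,550; Unit 1A $2,640,500; Unit 5A $575,000. Sum = $5,808,550.
Difference $5,808,500 − $5,808,550 = −$50 applied to Unit 3B: Unit 3B becomes $474,450.

Unit 3B: $474,450; Unit 2B: $2,118,550; Unit 1A: $2,640,500; Unit 5A: $575,000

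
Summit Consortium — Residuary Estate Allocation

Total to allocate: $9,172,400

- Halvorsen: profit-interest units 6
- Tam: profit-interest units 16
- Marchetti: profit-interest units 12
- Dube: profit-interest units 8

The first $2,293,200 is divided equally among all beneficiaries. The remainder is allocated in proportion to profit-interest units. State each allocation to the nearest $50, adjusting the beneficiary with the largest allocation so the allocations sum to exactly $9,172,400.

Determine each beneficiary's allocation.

Halvorsen: $1,556,050; Tam: $3,193,950; Marchetti: $2,538,800; Dube: $1,883,600

First tranche $2,293,200 split equally: $573,300 each.
Remainder $6,879,200 by profit-interest units (total 42): Halvorsen 982,742.86 → $982,750; Tam 2,620,647.62 → $2,620,650; Marchetti 1,965,485.71 → $1,965,500; Dube 1,310,323.81 → $1,310,300.
Totals: Halvorsen $573,300 + $982,750 = $1,556,050; Tam $573,300 + $2,620,650 = $3,193,950; Marchetti $573,300 + $1,965,500 = $2,538,800; Dube $573,300 + $1,310,300 = $1,883,600.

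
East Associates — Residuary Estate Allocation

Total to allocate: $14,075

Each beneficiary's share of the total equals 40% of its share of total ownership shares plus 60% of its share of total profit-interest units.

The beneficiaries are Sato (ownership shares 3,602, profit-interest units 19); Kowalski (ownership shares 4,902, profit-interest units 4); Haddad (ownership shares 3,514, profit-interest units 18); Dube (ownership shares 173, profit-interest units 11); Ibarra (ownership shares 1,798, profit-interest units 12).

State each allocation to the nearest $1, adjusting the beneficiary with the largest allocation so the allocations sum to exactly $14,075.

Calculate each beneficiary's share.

Totals — ownership shares 13,989, profit-interest units 64.
Blended shares (40% ownership shares + 60% profit-interest units): Sato 0.2811; Kowalski 0.1777; Haddad 0.2692; Dube 0.1081; Ibarra 0.1639.
Unrounded shares: Sato 3,956.77; Kowalski 2,500.67; Haddad 3,789.40; Dube 1,521.11; Ibarra 2,307.06.
Rounded to nearest $1: Sato $3,957; Kowalski $2,501; Haddad $3,789; Dube $1,521; Ibarra $2,307. Sum = $14,075.
Sum already equals the total — no adjustment.

Sato: $3,957 | Kowalski: $2,501 | Haddad: $3,789 | Dube: $1,521 | Ibarra: $2,307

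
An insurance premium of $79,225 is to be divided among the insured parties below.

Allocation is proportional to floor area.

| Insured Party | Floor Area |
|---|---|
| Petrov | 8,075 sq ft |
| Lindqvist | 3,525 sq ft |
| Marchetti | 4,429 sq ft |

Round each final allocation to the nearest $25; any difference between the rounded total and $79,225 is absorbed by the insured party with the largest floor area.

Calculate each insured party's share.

Sum of floor area: 8,075 + 3,525 + 4,429 = 16,029.
Unrounded shares: Petrov 39,911.53; Lindqvist 17,422.68; Marchetti 21,890.79.
Rounded to nearest $25: Petrov $39,900; Lindqvist $17,425; Marchetti $21,900. Sum = $79,225.
Rounded total matches; no reconciliation needed.

Petrov: $39,900 · Lindqvist: $17,425 · Marchetti: $21,900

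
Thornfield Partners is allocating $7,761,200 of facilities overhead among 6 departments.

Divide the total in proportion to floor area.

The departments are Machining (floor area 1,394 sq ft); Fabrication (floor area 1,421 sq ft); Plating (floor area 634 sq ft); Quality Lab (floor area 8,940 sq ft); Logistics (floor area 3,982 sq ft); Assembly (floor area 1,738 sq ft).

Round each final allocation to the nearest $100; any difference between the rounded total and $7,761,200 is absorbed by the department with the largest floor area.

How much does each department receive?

Floor area total: 18,109.
Proportional shares: Machining 1,394/18,109 × $7,761,200 = 597,443.97; Fabrication 1,421/18,109 × $7,761,200 = 609,015.69; Plating 634/18,109 × $7,761,200 = 271,721.29; Quality Lab 8,940/18,109 × $7,761,200 = 3,831,527.31; Logistics 3,982/18,109 × $7,761,200 = 1,706,615.41; Assembly 1,738/18,109 × $7,761,200 = 744,876.34.
At nearest $100: Machining $597,400; Fabrication $609,000; Plating $271,700; Quality Lab $3,831,500; Logistics $1,706,600; Assembly $744,900. Sum = $7,761,100.
Difference $7,761,200 − $7,761,100 = +$100 applied to largest floor area (Quality Lab): Quality Lab becomes $3,831,600.

Machining: $597,400; Fabrication: $609,000; Plating: $271,700; Quality Lab: $3,831,600; Logistics: $1,706,600; Assembly: $744,900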